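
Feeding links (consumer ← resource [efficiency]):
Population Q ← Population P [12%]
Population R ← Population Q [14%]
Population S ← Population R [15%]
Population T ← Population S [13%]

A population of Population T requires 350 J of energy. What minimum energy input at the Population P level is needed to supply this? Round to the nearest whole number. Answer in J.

Cumulative transfer efficiency: 0.12 × 0.14 × 0.15 × 0.13 = 0.0003276
Population P energy = 350 / 0.0003276 = 1068376 J

1068376 J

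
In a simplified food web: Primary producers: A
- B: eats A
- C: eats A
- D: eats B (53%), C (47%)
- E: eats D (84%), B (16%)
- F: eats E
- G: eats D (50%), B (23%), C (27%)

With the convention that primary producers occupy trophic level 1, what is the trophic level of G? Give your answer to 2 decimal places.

3.50

B: 1 + 1 = 2
C: 1 + 1 = 2
D: 1 + (0.53×2 + 0.47×2) = 3
E: 1 + (0.84×3 + 0.16×2) = 3.84
F: 1 + 3.84 = 4.84
G: 1 + (0.5×3 + 0.23×2 + 0.27×2) = 3.5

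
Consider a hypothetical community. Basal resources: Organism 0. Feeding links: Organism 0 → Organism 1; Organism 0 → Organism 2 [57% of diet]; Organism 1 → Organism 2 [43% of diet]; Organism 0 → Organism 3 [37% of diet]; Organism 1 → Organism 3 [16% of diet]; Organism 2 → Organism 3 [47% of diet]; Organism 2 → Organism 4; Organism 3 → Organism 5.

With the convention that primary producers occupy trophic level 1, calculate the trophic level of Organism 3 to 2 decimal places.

2.83

Organism 1: 1 + 1 = 2
Organism 2: 1 + (0.57×1 + 0.43×2) = 2.43
Organism 3: 1 + (0.37×1 + 0.16×2 + 0.47×2.43) = 2.8321
Organism 4: 1 + 2.43 = 3.43
Organism 5: 1 + 2.8321 = 3.8321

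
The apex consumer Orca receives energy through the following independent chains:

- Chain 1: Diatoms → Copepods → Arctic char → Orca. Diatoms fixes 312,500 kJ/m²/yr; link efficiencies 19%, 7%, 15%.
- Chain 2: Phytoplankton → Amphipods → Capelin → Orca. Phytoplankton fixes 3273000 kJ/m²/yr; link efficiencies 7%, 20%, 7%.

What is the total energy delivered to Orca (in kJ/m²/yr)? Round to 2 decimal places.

3830.98 kJ/m²/yr

Chain 1: 312500 × 0.19 × 0.07 × 0.15 = 623.4375 kJ/m²/yr
Chain 2: 3273000 × 0.07 × 0.2 × 0.07 = 3207.54 kJ/m²/yr
Total at Orca: 623.4375 + 3207.54 = 3830.9775 kJ/m²/yr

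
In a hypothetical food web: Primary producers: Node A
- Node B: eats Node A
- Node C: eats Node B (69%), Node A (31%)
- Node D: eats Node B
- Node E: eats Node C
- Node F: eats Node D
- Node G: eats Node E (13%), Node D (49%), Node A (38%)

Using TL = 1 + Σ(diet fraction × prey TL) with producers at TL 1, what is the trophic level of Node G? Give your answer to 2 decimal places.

3.33

Node B: 1 + 1 = 2
Node C: 1 + (0.69×2 + 0.31×1) = 2.69
Node D: 1 + 2 = 3
Node E: 1 + 2.69 = 3.69
Node F: 1 + 3 = 4
Node G: 1 + (0.13×3.69 + 0.49×3 + 0.38×1) = 3.3297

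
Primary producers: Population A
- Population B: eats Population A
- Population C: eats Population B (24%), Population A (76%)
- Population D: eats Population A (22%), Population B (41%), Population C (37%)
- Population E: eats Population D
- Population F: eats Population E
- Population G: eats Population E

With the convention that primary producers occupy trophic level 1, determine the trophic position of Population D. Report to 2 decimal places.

Population B: 1 + 1 = 2
Population C: 1 + (0.24×2 + 0.76×1) = 2.24
Population D: 1 + (0.22×1 + 0.41×2 + 0.37×2.24) = 2.8688
Population E: 1 + 2.8688 = 3.8688
Population F: 1 + 3.8688 = 4.8688
Population G: 1 + 3.8688 = 4.8688

2.87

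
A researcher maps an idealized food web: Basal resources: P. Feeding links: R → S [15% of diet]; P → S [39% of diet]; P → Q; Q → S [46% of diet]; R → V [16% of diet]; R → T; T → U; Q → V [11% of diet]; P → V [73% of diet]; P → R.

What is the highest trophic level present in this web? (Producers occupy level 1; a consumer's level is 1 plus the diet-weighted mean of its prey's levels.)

Q: 1 + 1 = 2
R: 1 + 1 = 2
S: 1 + (0.15×2 + 0.46×2 + 0.39×1) = 2.61
T: 1 + 2 = 3
U: 1 + 3 = 4
V: 1 + (0.11×2 + 0.16×2 + 0.73×1) = 2.27

4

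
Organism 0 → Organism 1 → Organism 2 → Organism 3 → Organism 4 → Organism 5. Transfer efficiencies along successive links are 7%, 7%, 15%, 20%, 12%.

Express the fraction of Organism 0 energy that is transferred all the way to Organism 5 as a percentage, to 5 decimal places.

0.00176%

Product of link efficiencies: 0.07 × 0.07 × 0.15 × 0.2 × 0.12 = 0.00001764
As a percentage: 0.00001764 × 100 = 0.00176%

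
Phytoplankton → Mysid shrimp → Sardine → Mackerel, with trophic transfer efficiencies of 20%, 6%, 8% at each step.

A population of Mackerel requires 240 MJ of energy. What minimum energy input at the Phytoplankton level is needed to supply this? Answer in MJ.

250000 MJ

Cumulative transfer efficiency: 0.2 × 0.06 × 0.08 = 0.00096
Phytoplankton energy = 240 / 0.00096 = 250000 MJ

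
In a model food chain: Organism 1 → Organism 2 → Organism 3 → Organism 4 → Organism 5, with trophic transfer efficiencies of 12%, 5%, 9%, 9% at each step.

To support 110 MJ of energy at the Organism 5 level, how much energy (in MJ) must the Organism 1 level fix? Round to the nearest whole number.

Cumulative transfer efficiency: 0.12 × 0.05 × 0.09 × 0.09 = 0.0000486
Organism 1 energy = 110 / 0.0000486 = 2263374 MJ

2263374 MJ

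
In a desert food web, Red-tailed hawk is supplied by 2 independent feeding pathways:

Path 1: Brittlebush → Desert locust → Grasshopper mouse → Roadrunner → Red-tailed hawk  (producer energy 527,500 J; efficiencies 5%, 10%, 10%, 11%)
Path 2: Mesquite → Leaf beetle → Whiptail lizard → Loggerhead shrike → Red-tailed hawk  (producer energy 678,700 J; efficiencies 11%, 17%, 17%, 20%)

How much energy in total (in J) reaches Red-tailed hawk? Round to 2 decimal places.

Path 1: 527500 × 0.05 × 0.1 × 0.1 × 0.11 = 29.0125 J
Path 2: 678700 × 0.11 × 0.17 × 0.17 × 0.2 = 431.51746 J
Total at Red-tailed hawk: 29.0125 + 431.51746 = 460.52996 J

460.53 J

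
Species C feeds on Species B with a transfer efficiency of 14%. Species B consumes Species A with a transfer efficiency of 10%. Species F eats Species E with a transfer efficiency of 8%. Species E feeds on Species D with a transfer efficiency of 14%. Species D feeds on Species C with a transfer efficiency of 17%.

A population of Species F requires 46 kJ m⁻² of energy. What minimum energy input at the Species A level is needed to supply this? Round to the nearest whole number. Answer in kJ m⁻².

1725690 kJ m⁻²

Cumulative transfer efficiency: 0.1 × 0.14 × 0.17 × 0.14 × 0.08 = 0.000026656
Species A energy = 46 / 0.000026656 = 1725690 kJ m⁻²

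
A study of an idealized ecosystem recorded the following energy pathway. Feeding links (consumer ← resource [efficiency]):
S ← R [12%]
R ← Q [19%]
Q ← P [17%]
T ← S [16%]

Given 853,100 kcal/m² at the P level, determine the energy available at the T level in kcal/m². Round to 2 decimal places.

529.06 kcal/m²

Q: 853100 × 0.17 = 145027 kcal/m²
R: 145027 × 0.19 = 27555.13 kcal/m²
S: 27555.13 × 0.12 = 3306.6156 kcal/m²
T: 3306.6156 × 0.16 = 529.058496 kcal/m²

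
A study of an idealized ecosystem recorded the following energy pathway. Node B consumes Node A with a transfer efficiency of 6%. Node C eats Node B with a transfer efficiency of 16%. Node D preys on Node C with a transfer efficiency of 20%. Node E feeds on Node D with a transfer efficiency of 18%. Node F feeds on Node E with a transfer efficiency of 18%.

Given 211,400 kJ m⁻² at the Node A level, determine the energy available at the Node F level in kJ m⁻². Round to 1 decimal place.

Node B: 211400 × 0.06 = 12684 kJ m⁻²
Node C: 12684 × 0.16 = 2029.44 kJ m⁻²
Node D: 2029.44 × 0.2 = 405.888 kJ m⁻²
Node E: 405.888 × 0.18 = 73.05984 kJ m⁻²
Node F: 73.05984 × 0.18 = 13.1507712 kJ m⁻²

13.2 kJ m⁻²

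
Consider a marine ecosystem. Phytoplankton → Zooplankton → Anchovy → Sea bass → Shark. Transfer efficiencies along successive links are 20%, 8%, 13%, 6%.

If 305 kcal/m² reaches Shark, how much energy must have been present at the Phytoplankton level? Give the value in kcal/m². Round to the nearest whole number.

Cumulative transfer efficiency: 0.2 × 0.08 × 0.13 × 0.06 = 0.0001248
Phytoplankton energy = 305 / 0.0001248 = 2443910 kcal/m²

2443910 kcal/m²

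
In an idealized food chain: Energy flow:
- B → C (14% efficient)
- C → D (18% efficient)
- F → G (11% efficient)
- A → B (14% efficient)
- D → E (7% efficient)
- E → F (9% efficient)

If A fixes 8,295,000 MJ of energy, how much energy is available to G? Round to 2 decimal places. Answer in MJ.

B: 8295000 × 0.14 = 1161300 MJ
C: 1161300 × 0.14 = 162582 MJ
D: 162582 × 0.18 = 29264.76 MJ
E: 29264.76 × 0.07 = 2048.5332 MJ
F: 2048.5332 × 0.09 = 184.367988 MJ
G: 184.367988 × 0.11 = 20.28047868 MJ

20.28 MJ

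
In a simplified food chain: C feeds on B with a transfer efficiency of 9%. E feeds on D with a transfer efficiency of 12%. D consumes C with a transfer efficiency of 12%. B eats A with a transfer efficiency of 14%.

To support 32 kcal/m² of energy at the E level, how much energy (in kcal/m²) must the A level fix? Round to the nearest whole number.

Cumulative transfer efficiency: 0.14 × 0.09 × 0.12 × 0.12 = 0.00018144
A energy = 32 / 0.00018144 = 176367 kcal/m²

176367 kcal/m²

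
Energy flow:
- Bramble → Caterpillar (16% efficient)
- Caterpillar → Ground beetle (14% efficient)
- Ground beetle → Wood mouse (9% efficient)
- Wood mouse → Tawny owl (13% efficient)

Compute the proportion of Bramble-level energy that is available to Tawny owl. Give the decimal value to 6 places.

0.000262

Product of link efficiencies: 0.16 × 0.14 × 0.09 × 0.13 = 0.00026208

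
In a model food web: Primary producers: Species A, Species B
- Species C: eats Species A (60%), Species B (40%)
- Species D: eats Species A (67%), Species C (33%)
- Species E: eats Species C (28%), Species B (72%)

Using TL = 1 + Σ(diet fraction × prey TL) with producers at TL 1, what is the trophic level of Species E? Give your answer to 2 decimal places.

2.28

Species C: 1 + (0.6×1 + 0.4×1) = 2
Species D: 1 + (0.67×1 + 0.33×2) = 2.33
Species E: 1 + (0.28×2 + 0.72×1) = 2.28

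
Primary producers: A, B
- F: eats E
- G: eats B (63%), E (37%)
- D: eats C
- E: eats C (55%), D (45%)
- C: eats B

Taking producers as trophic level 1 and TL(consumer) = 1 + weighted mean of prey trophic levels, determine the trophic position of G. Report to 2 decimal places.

C: 1 + 1 = 2
D: 1 + 2 = 3
E: 1 + (0.55×2 + 0.45×3) = 3.45
F: 1 + 3.45 = 4.45
G: 1 + (0.63×1 + 0.37×3.45) = 2.9065

2.91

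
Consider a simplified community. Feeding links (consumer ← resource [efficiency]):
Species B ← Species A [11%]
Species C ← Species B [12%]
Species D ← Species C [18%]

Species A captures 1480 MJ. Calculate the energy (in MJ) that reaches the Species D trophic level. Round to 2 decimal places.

Species B: 1480 × 0.11 = 162.8 MJ
Species C: 162.8 × 0.12 = 19.536 MJ
Species D: 19.536 × 0.18 = 3.51648 MJ

3.52 MJ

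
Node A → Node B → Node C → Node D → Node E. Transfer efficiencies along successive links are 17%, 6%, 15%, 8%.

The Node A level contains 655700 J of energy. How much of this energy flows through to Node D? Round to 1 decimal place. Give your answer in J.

1003.2 J

Node B: 655700 × 0.17 = 111469 J
Node C: 111469 × 0.06 = 6688.14 J
Node D: 6688.14 × 0.15 = 1003.221 J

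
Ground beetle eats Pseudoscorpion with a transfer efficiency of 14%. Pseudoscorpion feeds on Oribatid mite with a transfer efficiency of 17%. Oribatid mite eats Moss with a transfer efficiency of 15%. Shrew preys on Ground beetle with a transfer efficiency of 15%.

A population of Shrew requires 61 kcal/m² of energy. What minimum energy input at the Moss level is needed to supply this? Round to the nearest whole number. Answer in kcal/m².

113912 kcal/m²

Cumulative transfer efficiency: 0.15 × 0.17 × 0.14 × 0.15 = 0.0005355
Moss energy = 61 / 0.0005355 = 113912 kcal/m²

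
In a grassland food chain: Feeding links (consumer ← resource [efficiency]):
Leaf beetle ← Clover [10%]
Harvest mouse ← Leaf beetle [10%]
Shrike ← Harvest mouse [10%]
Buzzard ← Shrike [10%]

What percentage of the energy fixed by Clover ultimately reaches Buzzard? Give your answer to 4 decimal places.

Product of link efficiencies: 0.1 × 0.1 × 0.1 × 0.1 = 0.0001
As a percentage: 0.0001 × 100 = 0.0100%

0.0100%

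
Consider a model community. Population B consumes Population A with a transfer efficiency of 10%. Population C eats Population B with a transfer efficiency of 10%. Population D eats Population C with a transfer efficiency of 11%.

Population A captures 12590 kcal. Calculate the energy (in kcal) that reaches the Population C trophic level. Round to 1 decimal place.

125.9 kcal

Population B: 12590 × 0.1 = 1259 kcal
Population C: 1259 × 0.1 = 125.9 kcal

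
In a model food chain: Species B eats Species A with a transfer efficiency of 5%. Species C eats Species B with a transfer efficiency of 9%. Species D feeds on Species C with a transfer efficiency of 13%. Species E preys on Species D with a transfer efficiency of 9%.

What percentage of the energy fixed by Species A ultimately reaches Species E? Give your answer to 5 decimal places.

Product of link efficiencies: 0.05 × 0.09 × 0.13 × 0.09 = 0.00005265
As a percentage: 0.00005265 × 100 = 0.00527%

0.00527%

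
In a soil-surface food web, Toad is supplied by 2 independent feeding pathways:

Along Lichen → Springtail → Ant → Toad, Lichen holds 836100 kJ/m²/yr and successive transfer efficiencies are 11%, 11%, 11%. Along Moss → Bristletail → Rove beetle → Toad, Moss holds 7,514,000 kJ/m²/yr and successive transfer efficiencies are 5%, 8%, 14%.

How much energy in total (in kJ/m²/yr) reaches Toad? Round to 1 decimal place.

Via Lichen: 836100 × 0.11 × 0.11 × 0.11 = 1112.8491 kJ/m²/yr
Via Moss: 7514000 × 0.05 × 0.08 × 0.14 = 4207.84 kJ/m²/yr
Total at Toad: 1112.8491 + 4207.84 = 5320.6891 kJ/m²/yr

5320.7 kJ/m²/yr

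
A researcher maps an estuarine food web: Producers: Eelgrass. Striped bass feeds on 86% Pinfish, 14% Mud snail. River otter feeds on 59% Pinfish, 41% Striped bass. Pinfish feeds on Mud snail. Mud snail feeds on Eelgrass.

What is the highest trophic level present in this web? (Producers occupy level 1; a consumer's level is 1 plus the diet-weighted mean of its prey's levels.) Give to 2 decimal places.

4.35

Mud snail: 1 + 1 = 2
Pinfish: 1 + 2 = 3
Striped bass: 1 + (0.86×3 + 0.14×2) = 3.86
River otter: 1 + (0.59×3 + 0.41×3.86) = 4.3526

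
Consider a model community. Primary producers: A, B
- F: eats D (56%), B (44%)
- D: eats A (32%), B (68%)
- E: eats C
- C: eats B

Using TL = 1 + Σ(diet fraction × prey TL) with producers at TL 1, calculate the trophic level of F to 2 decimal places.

2.56

C: 1 + 1 = 2
D: 1 + (0.32×1 + 0.68×1) = 2
E: 1 + 2 = 3
F: 1 + (0.56×2 + 0.44×1) = 2.56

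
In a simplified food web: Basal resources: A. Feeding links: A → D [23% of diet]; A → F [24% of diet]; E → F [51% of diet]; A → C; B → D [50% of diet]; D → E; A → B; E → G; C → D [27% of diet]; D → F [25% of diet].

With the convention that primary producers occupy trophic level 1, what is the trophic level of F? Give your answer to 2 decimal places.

3.86

B: 1 + 1 = 2
C: 1 + 1 = 2
D: 1 + (0.5×2 + 0.23×1 + 0.27×2) = 2.77
E: 1 + 2.77 = 3.77
F: 1 + (0.51×3.77 + 0.25×2.77 + 0.24×1) = 3.8552
G: 1 + 3.77 = 4.77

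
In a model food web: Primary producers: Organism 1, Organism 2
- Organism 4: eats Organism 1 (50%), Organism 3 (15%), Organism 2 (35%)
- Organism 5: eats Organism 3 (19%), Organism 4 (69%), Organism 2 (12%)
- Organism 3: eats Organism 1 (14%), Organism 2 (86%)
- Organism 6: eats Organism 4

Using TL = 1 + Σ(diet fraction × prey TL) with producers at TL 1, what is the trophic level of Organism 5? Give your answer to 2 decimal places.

2.98

Organism 3: 1 + (0.14×1 + 0.86×1) = 2
Organism 4: 1 + (0.5×1 + 0.15×2 + 0.35×1) = 2.15
Organism 5: 1 + (0.19×2 + 0.69×2.15 + 0.12×1) = 2.9835
Organism 6: 1 + 2.15 = 3.15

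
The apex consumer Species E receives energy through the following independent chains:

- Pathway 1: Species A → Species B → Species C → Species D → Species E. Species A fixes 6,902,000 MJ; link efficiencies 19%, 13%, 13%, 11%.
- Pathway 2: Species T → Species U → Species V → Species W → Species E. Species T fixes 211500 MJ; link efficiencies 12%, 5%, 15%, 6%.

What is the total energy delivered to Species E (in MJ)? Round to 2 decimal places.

2449.28 MJ

Pathway 1: 6902000 × 0.19 × 0.13 × 0.13 × 0.11 = 2437.85542 MJ
Pathway 2: 211500 × 0.12 × 0.05 × 0.15 × 0.06 = 11.421 MJ
Total at Species E: 2437.85542 + 11.421 = 2449.27642 MJ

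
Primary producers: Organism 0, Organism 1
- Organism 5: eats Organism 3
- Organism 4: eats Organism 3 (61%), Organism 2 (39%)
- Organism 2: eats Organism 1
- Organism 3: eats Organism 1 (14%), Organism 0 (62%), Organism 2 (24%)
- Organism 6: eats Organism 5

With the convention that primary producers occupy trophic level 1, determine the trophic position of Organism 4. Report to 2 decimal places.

3.15

Organism 2: 1 + 1 = 2
Organism 3: 1 + (0.14×1 + 0.62×1 + 0.24×2) = 2.24
Organism 4: 1 + (0.61×2.24 + 0.39×2) = 3.1464
Organism 5: 1 + 2.24 = 3.24
Organism 6: 1 + 3.24 = 4.24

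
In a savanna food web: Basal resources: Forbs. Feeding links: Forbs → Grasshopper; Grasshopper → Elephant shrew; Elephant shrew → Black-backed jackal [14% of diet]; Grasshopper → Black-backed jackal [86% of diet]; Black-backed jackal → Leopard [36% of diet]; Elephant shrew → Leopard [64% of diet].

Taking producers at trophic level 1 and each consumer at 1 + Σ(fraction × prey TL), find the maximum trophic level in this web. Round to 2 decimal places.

4.05

Grasshopper: 1 + 1 = 2
Elephant shrew: 1 + 2 = 3
Black-backed jackal: 1 + (0.14×3 + 0.86×2) = 3.14
Leopard: 1 + (0.36×3.14 + 0.64×3) = 4.0504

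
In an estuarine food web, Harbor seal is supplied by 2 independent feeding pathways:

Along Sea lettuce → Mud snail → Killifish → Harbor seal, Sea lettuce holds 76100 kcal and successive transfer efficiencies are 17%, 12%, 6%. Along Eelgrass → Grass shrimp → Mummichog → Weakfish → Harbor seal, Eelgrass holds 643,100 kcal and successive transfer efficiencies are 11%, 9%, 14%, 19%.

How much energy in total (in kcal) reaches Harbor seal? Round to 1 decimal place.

Via Sea lettuce: 76100 × 0.17 × 0.12 × 0.06 = 93.1464 kcal
Via Eelgrass: 643100 × 0.11 × 0.09 × 0.14 × 0.19 = 169.353954 kcal
Total at Harbor seal: 93.1464 + 169.353954 = 262.500354 kcal

262.5 kcal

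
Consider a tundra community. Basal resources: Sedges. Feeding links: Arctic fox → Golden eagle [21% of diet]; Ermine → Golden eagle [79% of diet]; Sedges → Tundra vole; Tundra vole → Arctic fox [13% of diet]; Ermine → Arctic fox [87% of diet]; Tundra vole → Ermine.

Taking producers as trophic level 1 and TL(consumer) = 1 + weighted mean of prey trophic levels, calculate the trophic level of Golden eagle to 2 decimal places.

4.18

Tundra vole: 1 + 1 = 2
Ermine: 1 + 2 = 3
Arctic fox: 1 + (0.13×2 + 0.87×3) = 3.87
Golden eagle: 1 + (0.21×3.87 + 0.79×3) = 4.1827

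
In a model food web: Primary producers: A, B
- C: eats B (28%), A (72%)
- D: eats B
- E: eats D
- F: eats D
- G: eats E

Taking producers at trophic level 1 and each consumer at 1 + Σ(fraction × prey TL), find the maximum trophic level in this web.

C: 1 + (0.28×1 + 0.72×1) = 2
D: 1 + 1 = 2
E: 1 + 2 = 3
F: 1 + 2 = 3
G: 1 + 3 = 4

4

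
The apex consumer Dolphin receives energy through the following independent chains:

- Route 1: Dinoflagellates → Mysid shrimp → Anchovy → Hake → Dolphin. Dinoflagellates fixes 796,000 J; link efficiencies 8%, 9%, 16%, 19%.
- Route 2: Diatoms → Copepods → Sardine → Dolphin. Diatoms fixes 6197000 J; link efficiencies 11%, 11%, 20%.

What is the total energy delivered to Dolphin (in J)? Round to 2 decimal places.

15170.97 J

Route 1: 796000 × 0.08 × 0.09 × 0.16 × 0.19 = 174.22848 J
Route 2: 6197000 × 0.11 × 0.11 × 0.2 = 14996.74 J
Total at Dolphin: 174.22848 + 14996.74 = 15170.96848 J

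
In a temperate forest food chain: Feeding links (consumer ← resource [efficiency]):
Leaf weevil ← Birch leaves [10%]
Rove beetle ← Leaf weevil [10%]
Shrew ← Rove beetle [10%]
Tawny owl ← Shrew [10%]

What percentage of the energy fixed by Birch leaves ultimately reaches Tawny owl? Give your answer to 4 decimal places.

Product of link efficiencies: 0.1 × 0.1 × 0.1 × 0.1 = 0.0001
As a percentage: 0.0001 × 100 = 0.0100%

0.0100%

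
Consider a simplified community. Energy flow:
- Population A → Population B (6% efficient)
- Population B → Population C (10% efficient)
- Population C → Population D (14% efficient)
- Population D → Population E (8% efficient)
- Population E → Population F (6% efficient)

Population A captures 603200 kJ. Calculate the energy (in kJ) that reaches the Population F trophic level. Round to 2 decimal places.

2.43 kJ

Population B: 603200 × 0.06 = 36192 kJ
Population C: 36192 × 0.1 = 3619.2 kJ
Population D: 3619.2 × 0.14 = 506.688 kJ
Population E: 506.688 × 0.08 = 40.53504 kJ
Population F: 40.53504 × 0.06 = 2.4321024 kJ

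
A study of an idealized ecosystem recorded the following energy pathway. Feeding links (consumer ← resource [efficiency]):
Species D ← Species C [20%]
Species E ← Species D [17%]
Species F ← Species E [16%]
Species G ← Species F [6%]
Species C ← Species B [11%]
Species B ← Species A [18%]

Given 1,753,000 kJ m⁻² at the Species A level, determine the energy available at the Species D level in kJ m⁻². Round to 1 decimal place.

Species B: 1753000 × 0.18 = 315540 kJ m⁻²
Species C: 315540 × 0.11 = 34709.4 kJ m⁻²
Species D: 34709.4 × 0.2 = 6941.88 kJ m⁻²

6941.9 kJ m⁻²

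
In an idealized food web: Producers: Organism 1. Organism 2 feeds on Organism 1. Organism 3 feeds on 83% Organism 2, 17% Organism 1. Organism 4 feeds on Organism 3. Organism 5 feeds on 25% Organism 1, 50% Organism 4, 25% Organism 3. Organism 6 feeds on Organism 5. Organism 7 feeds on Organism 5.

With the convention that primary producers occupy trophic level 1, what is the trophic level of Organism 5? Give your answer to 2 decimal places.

Organism 2: 1 + 1 = 2
Organism 3: 1 + (0.83×2 + 0.17×1) = 2.83
Organism 4: 1 + 2.83 = 3.83
Organism 5: 1 + (0.25×1 + 0.5×3.83 + 0.25×2.83) = 3.8725
Organism 6: 1 + 3.8725 = 4.8725
Organism 7: 1 + 3.8725 = 4.8725

3.87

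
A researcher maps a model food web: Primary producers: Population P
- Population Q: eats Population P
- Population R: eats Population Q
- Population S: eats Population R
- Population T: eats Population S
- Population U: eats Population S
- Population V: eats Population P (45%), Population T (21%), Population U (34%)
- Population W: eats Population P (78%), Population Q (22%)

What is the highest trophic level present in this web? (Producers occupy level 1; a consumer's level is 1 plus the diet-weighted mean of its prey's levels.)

5

Population Q: 1 + 1 = 2
Population R: 1 + 2 = 3
Population S: 1 + 3 = 4
Population T: 1 + 4 = 5
Population U: 1 + 4 = 5
Population V: 1 + (0.45×1 + 0.21×5 + 0.34×5) = 4.2
Population W: 1 + (0.78×1 + 0.22×2) = 2.22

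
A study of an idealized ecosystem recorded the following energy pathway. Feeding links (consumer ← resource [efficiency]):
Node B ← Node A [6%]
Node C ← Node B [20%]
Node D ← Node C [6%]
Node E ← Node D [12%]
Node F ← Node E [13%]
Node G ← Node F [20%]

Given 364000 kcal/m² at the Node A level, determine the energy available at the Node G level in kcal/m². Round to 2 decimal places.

0.82 kcal/m²

Node B: 364000 × 0.06 = 21840 kcal/m²
Node C: 21840 × 0.2 = 4368 kcal/m²
Node D: 4368 × 0.06 = 262.08 kcal/m²
Node E: 262.08 × 0.12 = 31.4496 kcal/m²
Node F: 31.4496 × 0.13 = 4.088448 kcal/m²
Node G: 4.088448 × 0.2 = 0.8176896 kcal/m²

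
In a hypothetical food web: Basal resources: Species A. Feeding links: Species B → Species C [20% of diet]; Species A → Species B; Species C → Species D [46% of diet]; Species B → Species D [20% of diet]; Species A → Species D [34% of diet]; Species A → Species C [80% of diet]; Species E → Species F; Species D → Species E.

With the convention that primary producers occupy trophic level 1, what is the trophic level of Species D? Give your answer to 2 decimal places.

Species B: 1 + 1 = 2
Species C: 1 + (0.8×1 + 0.2×2) = 2.2
Species D: 1 + (0.34×1 + 0.2×2 + 0.46×2.2) = 2.752
Species E: 1 + 2.752 = 3.752
Species F: 1 + 3.752 = 4.752

2.75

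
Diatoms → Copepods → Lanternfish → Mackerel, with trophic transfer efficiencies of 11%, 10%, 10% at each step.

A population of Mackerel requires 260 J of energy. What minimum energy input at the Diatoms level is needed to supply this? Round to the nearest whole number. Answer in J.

Cumulative transfer efficiency: 0.11 × 0.1 × 0.1 = 0.0011
Diatoms energy = 260 / 0.0011 = 236364 J

236364 J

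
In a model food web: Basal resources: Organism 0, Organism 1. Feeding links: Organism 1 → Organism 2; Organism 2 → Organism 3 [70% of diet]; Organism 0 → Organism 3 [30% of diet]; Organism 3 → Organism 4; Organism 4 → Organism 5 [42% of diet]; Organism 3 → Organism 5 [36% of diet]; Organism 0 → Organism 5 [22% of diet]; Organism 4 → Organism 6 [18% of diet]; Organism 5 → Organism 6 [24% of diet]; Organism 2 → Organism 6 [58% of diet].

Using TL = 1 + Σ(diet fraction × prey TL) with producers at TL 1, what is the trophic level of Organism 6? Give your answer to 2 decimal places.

Organism 2: 1 + 1 = 2
Organism 3: 1 + (0.7×2 + 0.3×1) = 2.7
Organism 4: 1 + 2.7 = 3.7
Organism 5: 1 + (0.42×3.7 + 0.36×2.7 + 0.22×1) = 3.746
Organism 6: 1 + (0.18×3.7 + 0.24×3.746 + 0.58×2) = 3.72504

3.73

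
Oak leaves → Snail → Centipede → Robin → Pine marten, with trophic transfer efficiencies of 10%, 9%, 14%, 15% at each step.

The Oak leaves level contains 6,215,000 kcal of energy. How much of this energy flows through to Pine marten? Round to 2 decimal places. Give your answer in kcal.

Snail: 6215000 × 0.1 = 621500 kcal
Centipede: 621500 × 0.09 = 55935 kcal
Robin: 55935 × 0.14 = 7830.9 kcal
Pine marten: 7830.9 × 0.15 = 1174.635 kcal

1174.64 kcal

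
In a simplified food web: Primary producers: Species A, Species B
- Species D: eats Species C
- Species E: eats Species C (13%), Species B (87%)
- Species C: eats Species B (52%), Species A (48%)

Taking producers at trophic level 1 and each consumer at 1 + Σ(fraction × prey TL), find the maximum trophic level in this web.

3

Species C: 1 + (0.52×1 + 0.48×1) = 2
Species D: 1 + 2 = 3
Species E: 1 + (0.13×2 + 0.87×1) = 2.13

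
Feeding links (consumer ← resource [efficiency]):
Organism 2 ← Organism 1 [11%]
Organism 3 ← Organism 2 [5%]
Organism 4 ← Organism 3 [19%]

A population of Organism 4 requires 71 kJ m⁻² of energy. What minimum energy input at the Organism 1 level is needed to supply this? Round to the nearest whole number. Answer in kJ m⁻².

Cumulative transfer efficiency: 0.11 × 0.05 × 0.19 = 0.001045
Organism 1 energy = 71 / 0.001045 = 67943 kJ m⁻²

67943 kJ m⁻²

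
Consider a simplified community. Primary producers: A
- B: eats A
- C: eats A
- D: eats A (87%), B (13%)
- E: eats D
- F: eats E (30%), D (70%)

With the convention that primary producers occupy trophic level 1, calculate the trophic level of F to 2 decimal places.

3.43

B: 1 + 1 = 2
C: 1 + 1 = 2
D: 1 + (0.87×1 + 0.13×2) = 2.13
E: 1 + 2.13 = 3.13
F: 1 + (0.3×3.13 + 0.7×2.13) = 3.43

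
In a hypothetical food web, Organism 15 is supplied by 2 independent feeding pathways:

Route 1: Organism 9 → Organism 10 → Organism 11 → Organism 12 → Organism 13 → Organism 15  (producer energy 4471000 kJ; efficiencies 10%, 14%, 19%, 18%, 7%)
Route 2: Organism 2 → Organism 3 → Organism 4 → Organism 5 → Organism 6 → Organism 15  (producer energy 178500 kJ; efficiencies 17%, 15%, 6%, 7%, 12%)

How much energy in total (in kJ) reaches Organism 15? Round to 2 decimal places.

152.14 kJ

Route 1: 4471000 × 0.1 × 0.14 × 0.19 × 0.18 × 0.07 = 149.850036 kJ
Route 2: 178500 × 0.17 × 0.15 × 0.06 × 0.07 × 0.12 = 2.294082 kJ
Total at Organism 15: 149.850036 + 2.294082 = 152.144118 kJ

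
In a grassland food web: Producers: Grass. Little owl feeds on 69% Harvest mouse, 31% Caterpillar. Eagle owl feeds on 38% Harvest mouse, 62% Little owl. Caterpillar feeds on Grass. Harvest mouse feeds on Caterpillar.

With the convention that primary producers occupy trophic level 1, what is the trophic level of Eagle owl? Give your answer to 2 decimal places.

Caterpillar: 1 + 1 = 2
Harvest mouse: 1 + 2 = 3
Little owl: 1 + (0.69×3 + 0.31×2) = 3.69
Eagle owl: 1 + (0.38×3 + 0.62×3.69) = 4.4278

4.43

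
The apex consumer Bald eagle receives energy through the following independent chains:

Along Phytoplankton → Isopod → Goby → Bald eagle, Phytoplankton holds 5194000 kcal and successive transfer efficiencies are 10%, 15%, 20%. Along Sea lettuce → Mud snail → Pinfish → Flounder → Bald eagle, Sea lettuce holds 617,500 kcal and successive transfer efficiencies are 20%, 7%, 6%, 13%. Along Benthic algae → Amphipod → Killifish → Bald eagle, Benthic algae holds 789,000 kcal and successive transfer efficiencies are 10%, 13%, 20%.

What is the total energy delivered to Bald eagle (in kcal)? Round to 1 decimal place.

17700.8 kcal

Via Phytoplankton: 5194000 × 0.1 × 0.15 × 0.2 = 15582 kcal
Via Sea lettuce: 617500 × 0.2 × 0.07 × 0.06 × 0.13 = 67.431 kcal
Via Benthic algae: 789000 × 0.1 × 0.13 × 0.2 = 2051.4 kcal
Total at Bald eagle: 15582 + 67.431 + 2051.4 = 17700.831 kcal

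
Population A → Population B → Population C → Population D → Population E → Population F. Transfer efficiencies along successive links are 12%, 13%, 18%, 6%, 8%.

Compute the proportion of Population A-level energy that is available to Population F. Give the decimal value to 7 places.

Product of link efficiencies: 0.12 × 0.13 × 0.18 × 0.06 × 0.08 = 0.0000134784

0.0000135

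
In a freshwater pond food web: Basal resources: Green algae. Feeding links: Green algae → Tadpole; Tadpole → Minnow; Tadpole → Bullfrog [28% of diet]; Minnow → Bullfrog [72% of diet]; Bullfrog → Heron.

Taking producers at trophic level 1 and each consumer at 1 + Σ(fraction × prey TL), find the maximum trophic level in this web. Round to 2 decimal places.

4.72

Tadpole: 1 + 1 = 2
Minnow: 1 + 2 = 3
Bullfrog: 1 + (0.28×2 + 0.72×3) = 3.72
Heron: 1 + 3.72 = 4.72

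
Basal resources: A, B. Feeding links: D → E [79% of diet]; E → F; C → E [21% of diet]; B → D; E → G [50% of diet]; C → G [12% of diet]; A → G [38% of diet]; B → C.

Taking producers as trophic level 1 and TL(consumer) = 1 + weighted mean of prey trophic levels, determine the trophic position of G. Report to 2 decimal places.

C: 1 + 1 = 2
D: 1 + 1 = 2
E: 1 + (0.79×2 + 0.21×2) = 3
F: 1 + 3 = 4
G: 1 + (0.5×3 + 0.38×1 + 0.12×2) = 3.12

3.12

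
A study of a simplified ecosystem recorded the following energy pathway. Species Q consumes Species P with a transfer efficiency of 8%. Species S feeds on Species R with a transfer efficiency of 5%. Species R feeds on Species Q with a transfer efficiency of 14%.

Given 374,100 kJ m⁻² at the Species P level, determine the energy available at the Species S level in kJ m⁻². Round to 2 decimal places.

Species Q: 374100 × 0.08 = 29928 kJ m⁻²
Species R: 29928 × 0.14 = 4189.92 kJ m⁻²
Species S: 4189.92 × 0.05 = 209.496 kJ m⁻²

209.50 kJ m⁻²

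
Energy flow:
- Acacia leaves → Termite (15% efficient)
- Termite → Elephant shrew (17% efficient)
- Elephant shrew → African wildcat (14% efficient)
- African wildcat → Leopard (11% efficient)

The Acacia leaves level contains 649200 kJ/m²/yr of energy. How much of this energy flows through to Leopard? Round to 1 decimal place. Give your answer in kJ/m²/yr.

254.9 kJ/m²/yr

Termite: 649200 × 0.15 = 97380 kJ/m²/yr
Elephant shrew: 97380 × 0.17 = 16554.6 kJ/m²/yr
African wildcat: 16554.6 × 0.14 = 2317.644 kJ/m²/yr
Leopard: 2317.644 × 0.11 = 254.94084 kJ/m²/yr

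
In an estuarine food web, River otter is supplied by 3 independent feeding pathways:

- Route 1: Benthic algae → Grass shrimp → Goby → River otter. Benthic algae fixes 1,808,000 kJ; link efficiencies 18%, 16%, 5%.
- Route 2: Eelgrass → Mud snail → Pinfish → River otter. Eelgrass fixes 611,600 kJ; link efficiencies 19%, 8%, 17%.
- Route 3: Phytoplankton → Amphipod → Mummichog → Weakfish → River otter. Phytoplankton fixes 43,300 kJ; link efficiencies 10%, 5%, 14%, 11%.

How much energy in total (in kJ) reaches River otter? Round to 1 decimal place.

Route 1: 1808000 × 0.18 × 0.16 × 0.05 = 2603.52 kJ
Route 2: 611600 × 0.19 × 0.08 × 0.17 = 1580.3744 kJ
Route 3: 43300 × 0.1 × 0.05 × 0.14 × 0.11 = 3.3341 kJ
Total at River otter: 2603.52 + 1580.3744 + 3.3341 = 4187.2285 kJ

4187.2 kJ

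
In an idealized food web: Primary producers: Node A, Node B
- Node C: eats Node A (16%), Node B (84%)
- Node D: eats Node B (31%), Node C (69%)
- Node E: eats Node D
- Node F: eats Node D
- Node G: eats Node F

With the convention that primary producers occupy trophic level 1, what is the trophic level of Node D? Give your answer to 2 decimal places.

Node C: 1 + (0.16×1 + 0.84×1) = 2
Node D: 1 + (0.31×1 + 0.69×2) = 2.69
Node E: 1 + 2.69 = 3.69
Node F: 1 + 2.69 = 3.69
Node G: 1 + 3.69 = 4.69

2.69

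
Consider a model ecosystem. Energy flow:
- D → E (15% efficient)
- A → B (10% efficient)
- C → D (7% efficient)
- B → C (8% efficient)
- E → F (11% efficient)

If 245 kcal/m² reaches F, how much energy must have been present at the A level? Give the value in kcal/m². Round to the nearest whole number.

Cumulative transfer efficiency: 0.1 × 0.08 × 0.07 × 0.15 × 0.11 = 0.00000924
A energy = 245 / 0.00000924 = 26515152 kcal/m²

26515152 kcal/m²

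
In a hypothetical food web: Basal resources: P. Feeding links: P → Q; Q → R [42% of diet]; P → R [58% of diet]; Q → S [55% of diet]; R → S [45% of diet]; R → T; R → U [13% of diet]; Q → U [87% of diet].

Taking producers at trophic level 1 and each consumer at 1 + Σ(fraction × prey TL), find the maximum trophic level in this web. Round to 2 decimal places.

Q: 1 + 1 = 2
R: 1 + (0.42×2 + 0.58×1) = 2.42
S: 1 + (0.55×2 + 0.45×2.42) = 3.189
T: 1 + 2.42 = 3.42
U: 1 + (0.13×2.42 + 0.87×2) = 3.0546

3.42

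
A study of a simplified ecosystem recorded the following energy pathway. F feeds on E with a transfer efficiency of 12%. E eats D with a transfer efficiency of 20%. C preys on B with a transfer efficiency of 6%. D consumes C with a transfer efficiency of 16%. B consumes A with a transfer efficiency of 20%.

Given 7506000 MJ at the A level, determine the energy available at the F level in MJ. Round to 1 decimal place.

345.9 MJ

B: 7506000 × 0.2 = 1501200 MJ
C: 1501200 × 0.06 = 90072 MJ
D: 90072 × 0.16 = 14411.52 MJ
E: 14411.52 × 0.2 = 2882.304 MJ
F: 2882.304 × 0.12 = 345.87648 MJ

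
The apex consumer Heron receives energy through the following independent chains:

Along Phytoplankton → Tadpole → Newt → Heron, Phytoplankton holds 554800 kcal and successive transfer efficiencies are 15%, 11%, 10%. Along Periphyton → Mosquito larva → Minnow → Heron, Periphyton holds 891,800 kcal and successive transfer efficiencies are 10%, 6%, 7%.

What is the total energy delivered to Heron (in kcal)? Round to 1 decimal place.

Via Phytoplankton: 554800 × 0.15 × 0.11 × 0.1 = 915.42 kcal
Via Periphyton: 891800 × 0.1 × 0.06 × 0.07 = 374.556 kcal
Total at Heron: 915.42 + 374.556 = 1289.976 kcal

1290.0 kcal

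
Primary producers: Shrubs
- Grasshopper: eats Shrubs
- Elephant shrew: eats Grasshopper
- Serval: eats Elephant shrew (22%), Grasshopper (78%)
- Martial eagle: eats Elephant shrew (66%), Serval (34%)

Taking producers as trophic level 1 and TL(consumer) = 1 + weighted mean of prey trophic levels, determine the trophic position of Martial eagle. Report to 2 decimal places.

4.07

Grasshopper: 1 + 1 = 2
Elephant shrew: 1 + 2 = 3
Serval: 1 + (0.22×3 + 0.78×2) = 3.22
Martial eagle: 1 + (0.66×3 + 0.34×3.22) = 4.0748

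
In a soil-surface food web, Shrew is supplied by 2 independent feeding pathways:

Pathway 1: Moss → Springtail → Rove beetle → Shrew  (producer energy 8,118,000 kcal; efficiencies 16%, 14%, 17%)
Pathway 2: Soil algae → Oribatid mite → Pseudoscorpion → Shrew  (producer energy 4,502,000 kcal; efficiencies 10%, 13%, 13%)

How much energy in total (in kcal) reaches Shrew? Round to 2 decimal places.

38521.72 kcal

Pathway 1: 8118000 × 0.16 × 0.14 × 0.17 = 30913.344 kcal
Pathway 2: 4502000 × 0.1 × 0.13 × 0.13 = 7608.38 kcal
Total at Shrew: 30913.344 + 7608.38 = 38521.724 kcal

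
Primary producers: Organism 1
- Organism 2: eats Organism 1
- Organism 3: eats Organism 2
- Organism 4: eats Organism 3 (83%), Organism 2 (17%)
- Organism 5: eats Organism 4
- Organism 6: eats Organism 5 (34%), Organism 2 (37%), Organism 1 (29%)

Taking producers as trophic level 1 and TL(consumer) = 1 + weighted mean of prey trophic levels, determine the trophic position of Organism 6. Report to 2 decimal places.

Organism 2: 1 + 1 = 2
Organism 3: 1 + 2 = 3
Organism 4: 1 + (0.83×3 + 0.17×2) = 3.83
Organism 5: 1 + 3.83 = 4.83
Organism 6: 1 + (0.34×4.83 + 0.37×2 + 0.29×1) = 3.6722

3.67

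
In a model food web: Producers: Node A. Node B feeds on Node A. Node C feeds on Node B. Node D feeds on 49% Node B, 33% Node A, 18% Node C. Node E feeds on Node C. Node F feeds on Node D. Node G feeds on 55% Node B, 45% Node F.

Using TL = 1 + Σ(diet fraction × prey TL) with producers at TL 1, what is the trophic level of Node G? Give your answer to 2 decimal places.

Node B: 1 + 1 = 2
Node C: 1 + 2 = 3
Node D: 1 + (0.49×2 + 0.33×1 + 0.18×3) = 2.85
Node E: 1 + 3 = 4
Node F: 1 + 2.85 = 3.85
Node G: 1 + (0.55×2 + 0.45×3.85) = 3.8325

3.83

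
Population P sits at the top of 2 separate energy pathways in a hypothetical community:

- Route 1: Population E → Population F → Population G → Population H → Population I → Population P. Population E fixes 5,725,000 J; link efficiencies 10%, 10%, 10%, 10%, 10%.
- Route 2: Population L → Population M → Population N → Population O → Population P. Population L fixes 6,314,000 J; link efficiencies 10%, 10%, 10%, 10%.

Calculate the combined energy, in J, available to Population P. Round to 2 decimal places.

688.65 J

Route 1: 5725000 × 0.1 × 0.1 × 0.1 × 0.1 × 0.1 = 57.25 J
Route 2: 6314000 × 0.1 × 0.1 × 0.1 × 0.1 = 631.4 J
Total at Population P: 57.25 + 631.4 = 688.65 J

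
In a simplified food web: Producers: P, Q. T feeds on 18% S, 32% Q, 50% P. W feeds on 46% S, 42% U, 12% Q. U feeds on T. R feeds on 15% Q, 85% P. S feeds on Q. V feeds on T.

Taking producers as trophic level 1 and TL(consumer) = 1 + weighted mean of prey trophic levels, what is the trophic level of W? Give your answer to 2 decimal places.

R: 1 + (0.15×1 + 0.85×1) = 2
S: 1 + 1 = 2
T: 1 + (0.18×2 + 0.32×1 + 0.5×1) = 2.18
U: 1 + 2.18 = 3.18
V: 1 + 2.18 = 3.18
W: 1 + (0.46×2 + 0.42×3.18 + 0.12×1) = 3.3756

3.38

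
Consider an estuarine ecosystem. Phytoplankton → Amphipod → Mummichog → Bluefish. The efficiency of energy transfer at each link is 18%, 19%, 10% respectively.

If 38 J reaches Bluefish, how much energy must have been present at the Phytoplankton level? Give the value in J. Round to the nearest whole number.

Cumulative transfer efficiency: 0.18 × 0.19 × 0.1 = 0.00342
Phytoplankton energy = 38 / 0.00342 = 11111 J

11111 J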